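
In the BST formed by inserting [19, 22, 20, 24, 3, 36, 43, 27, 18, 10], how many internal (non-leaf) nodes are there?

Tree built from: [19, 22, 20, 24, 3, 36, 43, 27, 18, 10]
Tree (level-order array): [19, 3, 22, None, 18, 20, 24, 10, None, None, None, None, 36, None, None, 27, 43]
Rule: An internal node has at least one child.
Per-node child counts:
  node 19: 2 child(ren)
  node 3: 1 child(ren)
  node 18: 1 child(ren)
  node 10: 0 child(ren)
  node 22: 2 child(ren)
  node 20: 0 child(ren)
  node 24: 1 child(ren)
  node 36: 2 child(ren)
  node 27: 0 child(ren)
  node 43: 0 child(ren)
Matching nodes: [19, 3, 18, 22, 24, 36]
Count of internal (non-leaf) nodes: 6


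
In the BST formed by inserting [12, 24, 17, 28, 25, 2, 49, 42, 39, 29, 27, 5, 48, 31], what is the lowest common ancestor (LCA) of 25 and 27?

Tree insertion order: [12, 24, 17, 28, 25, 2, 49, 42, 39, 29, 27, 5, 48, 31]
Tree (level-order array): [12, 2, 24, None, 5, 17, 28, None, None, None, None, 25, 49, None, 27, 42, None, None, None, 39, 48, 29, None, None, None, None, 31]
In a BST, the LCA of p=25, q=27 is the first node v on the
root-to-leaf path with p <= v <= q (go left if both < v, right if both > v).
Walk from root:
  at 12: both 25 and 27 > 12, go right
  at 24: both 25 and 27 > 24, go right
  at 28: both 25 and 27 < 28, go left
  at 25: 25 <= 25 <= 27, this is the LCA
LCA = 25


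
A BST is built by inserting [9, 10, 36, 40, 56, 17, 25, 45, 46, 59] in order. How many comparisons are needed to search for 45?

Search path for 45: 9 -> 10 -> 36 -> 40 -> 56 -> 45
Found: True
Comparisons: 6


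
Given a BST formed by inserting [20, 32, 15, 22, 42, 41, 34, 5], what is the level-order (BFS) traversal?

Tree insertion order: [20, 32, 15, 22, 42, 41, 34, 5]
Tree (level-order array): [20, 15, 32, 5, None, 22, 42, None, None, None, None, 41, None, 34]
BFS from the root, enqueuing left then right child of each popped node:
  queue [20] -> pop 20, enqueue [15, 32], visited so far: [20]
  queue [15, 32] -> pop 15, enqueue [5], visited so far: [20, 15]
  queue [32, 5] -> pop 32, enqueue [22, 42], visited so far: [20, 15, 32]
  queue [5, 22, 42] -> pop 5, enqueue [none], visited so far: [20, 15, 32, 5]
  queue [22, 42] -> pop 22, enqueue [none], visited so far: [20, 15, 32, 5, 22]
  queue [42] -> pop 42, enqueue [41], visited so far: [20, 15, 32, 5, 22, 42]
  queue [41] -> pop 41, enqueue [34], visited so far: [20, 15, 32, 5, 22, 42, 41]
  queue [34] -> pop 34, enqueue [none], visited so far: [20, 15, 32, 5, 22, 42, 41, 34]
Result: [20, 15, 32, 5, 22, 42, 41, 34]


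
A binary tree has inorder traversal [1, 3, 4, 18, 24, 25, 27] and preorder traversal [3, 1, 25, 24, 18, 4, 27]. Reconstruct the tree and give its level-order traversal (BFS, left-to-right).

Inorder:  [1, 3, 4, 18, 24, 25, 27]
Preorder: [3, 1, 25, 24, 18, 4, 27]
Algorithm: preorder visits root first, so consume preorder in order;
for each root, split the current inorder slice at that value into
left-subtree inorder and right-subtree inorder, then recurse.
Recursive splits:
  root=3; inorder splits into left=[1], right=[4, 18, 24, 25, 27]
  root=1; inorder splits into left=[], right=[]
  root=25; inorder splits into left=[4, 18, 24], right=[27]
  root=24; inorder splits into left=[4, 18], right=[]
  root=18; inorder splits into left=[4], right=[]
  root=4; inorder splits into left=[], right=[]
  root=27; inorder splits into left=[], right=[]
Reconstructed level-order: [3, 1, 25, 24, 27, 18, 4]


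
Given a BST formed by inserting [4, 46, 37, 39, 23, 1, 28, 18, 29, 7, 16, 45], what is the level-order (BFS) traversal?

Tree insertion order: [4, 46, 37, 39, 23, 1, 28, 18, 29, 7, 16, 45]
Tree (level-order array): [4, 1, 46, None, None, 37, None, 23, 39, 18, 28, None, 45, 7, None, None, 29, None, None, None, 16]
BFS from the root, enqueuing left then right child of each popped node:
  queue [4] -> pop 4, enqueue [1, 46], visited so far: [4]
  queue [1, 46] -> pop 1, enqueue [none], visited so far: [4, 1]
  queue [46] -> pop 46, enqueue [37], visited so far: [4, 1, 46]
  queue [37] -> pop 37, enqueue [23, 39], visited so far: [4, 1, 46, 37]
  queue [23, 39] -> pop 23, enqueue [18, 28], visited so far: [4, 1, 46, 37, 23]
  queue [39, 18, 28] -> pop 39, enqueue [45], visited so far: [4, 1, 46, 37, 23, 39]
  queue [18, 28, 45] -> pop 18, enqueue [7], visited so far: [4, 1, 46, 37, 23, 39, 18]
  queue [28, 45, 7] -> pop 28, enqueue [29], visited so far: [4, 1, 46, 37, 23, 39, 18, 28]
  queue [45, 7, 29] -> pop 45, enqueue [none], visited so far: [4, 1, 46, 37, 23, 39, 18, 28, 45]
  queue [7, 29] -> pop 7, enqueue [16], visited so far: [4, 1, 46, 37, 23, 39, 18, 28, 45, 7]
  queue [29, 16] -> pop 29, enqueue [none], visited so far: [4, 1, 46, 37, 23, 39, 18, 28, 45, 7, 29]
  queue [16] -> pop 16, enqueue [none], visited so far: [4, 1, 46, 37, 23, 39, 18, 28, 45, 7, 29, 16]
Result: [4, 1, 46, 37, 23, 39, 18, 28, 45, 7, 29, 16]


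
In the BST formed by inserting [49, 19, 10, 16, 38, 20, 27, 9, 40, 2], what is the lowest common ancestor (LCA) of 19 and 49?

Tree insertion order: [49, 19, 10, 16, 38, 20, 27, 9, 40, 2]
Tree (level-order array): [49, 19, None, 10, 38, 9, 16, 20, 40, 2, None, None, None, None, 27]
In a BST, the LCA of p=19, q=49 is the first node v on the
root-to-leaf path with p <= v <= q (go left if both < v, right if both > v).
Walk from root:
  at 49: 19 <= 49 <= 49, this is the LCA
LCA = 49


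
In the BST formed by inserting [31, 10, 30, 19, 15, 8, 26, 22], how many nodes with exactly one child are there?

Tree built from: [31, 10, 30, 19, 15, 8, 26, 22]
Tree (level-order array): [31, 10, None, 8, 30, None, None, 19, None, 15, 26, None, None, 22]
Rule: These are nodes with exactly 1 non-null child.
Per-node child counts:
  node 31: 1 child(ren)
  node 10: 2 child(ren)
  node 8: 0 child(ren)
  node 30: 1 child(ren)
  node 19: 2 child(ren)
  node 15: 0 child(ren)
  node 26: 1 child(ren)
  node 22: 0 child(ren)
Matching nodes: [31, 30, 26]
Count of nodes with exactly one child: 3


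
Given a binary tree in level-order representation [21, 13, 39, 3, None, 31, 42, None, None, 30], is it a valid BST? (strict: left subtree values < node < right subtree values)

Level-order array: [21, 13, 39, 3, None, 31, 42, None, None, 30]
Validate using subtree bounds (lo, hi): at each node, require lo < value < hi,
then recurse left with hi=value and right with lo=value.
Preorder trace (stopping at first violation):
  at node 21 with bounds (-inf, +inf): OK
  at node 13 with bounds (-inf, 21): OK
  at node 3 with bounds (-inf, 13): OK
  at node 39 with bounds (21, +inf): OK
  at node 31 with bounds (21, 39): OK
  at node 30 with bounds (21, 31): OK
  at node 42 with bounds (39, +inf): OK
No violation found at any node.
Result: Valid BST


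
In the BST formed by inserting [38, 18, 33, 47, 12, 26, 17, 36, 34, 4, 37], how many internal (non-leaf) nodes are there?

Tree built from: [38, 18, 33, 47, 12, 26, 17, 36, 34, 4, 37]
Tree (level-order array): [38, 18, 47, 12, 33, None, None, 4, 17, 26, 36, None, None, None, None, None, None, 34, 37]
Rule: An internal node has at least one child.
Per-node child counts:
  node 38: 2 child(ren)
  node 18: 2 child(ren)
  node 12: 2 child(ren)
  node 4: 0 child(ren)
  node 17: 0 child(ren)
  node 33: 2 child(ren)
  node 26: 0 child(ren)
  node 36: 2 child(ren)
  node 34: 0 child(ren)
  node 37: 0 child(ren)
  node 47: 0 child(ren)
Matching nodes: [38, 18, 12, 33, 36]
Count of internal (non-leaf) nodes: 5


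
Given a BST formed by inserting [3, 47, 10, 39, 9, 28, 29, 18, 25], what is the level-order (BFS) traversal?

Tree insertion order: [3, 47, 10, 39, 9, 28, 29, 18, 25]
Tree (level-order array): [3, None, 47, 10, None, 9, 39, None, None, 28, None, 18, 29, None, 25]
BFS from the root, enqueuing left then right child of each popped node:
  queue [3] -> pop 3, enqueue [47], visited so far: [3]
  queue [47] -> pop 47, enqueue [10], visited so far: [3, 47]
  queue [10] -> pop 10, enqueue [9, 39], visited so far: [3, 47, 10]
  queue [9, 39] -> pop 9, enqueue [none], visited so far: [3, 47, 10, 9]
  queue [39] -> pop 39, enqueue [28], visited so far: [3, 47, 10, 9, 39]
  queue [28] -> pop 28, enqueue [18, 29], visited so far: [3, 47, 10, 9, 39, 28]
  queue [18, 29] -> pop 18, enqueue [25], visited so far: [3, 47, 10, 9, 39, 28, 18]
  queue [29, 25] -> pop 29, enqueue [none], visited so far: [3, 47, 10, 9, 39, 28, 18, 29]
  queue [25] -> pop 25, enqueue [none], visited so far: [3, 47, 10, 9, 39, 28, 18, 29, 25]
Result: [3, 47, 10, 9, 39, 28, 18, 29, 25]


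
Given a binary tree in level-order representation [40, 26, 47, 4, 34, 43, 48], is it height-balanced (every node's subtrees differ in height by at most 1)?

Tree (level-order array): [40, 26, 47, 4, 34, 43, 48]
Definition: a tree is height-balanced if, at every node, |h(left) - h(right)| <= 1 (empty subtree has height -1).
Bottom-up per-node check:
  node 4: h_left=-1, h_right=-1, diff=0 [OK], height=0
  node 34: h_left=-1, h_right=-1, diff=0 [OK], height=0
  node 26: h_left=0, h_right=0, diff=0 [OK], height=1
  node 43: h_left=-1, h_right=-1, diff=0 [OK], height=0
  node 48: h_left=-1, h_right=-1, diff=0 [OK], height=0
  node 47: h_left=0, h_right=0, diff=0 [OK], height=1
  node 40: h_left=1, h_right=1, diff=0 [OK], height=2
All nodes satisfy the balance condition.
Result: Balanced


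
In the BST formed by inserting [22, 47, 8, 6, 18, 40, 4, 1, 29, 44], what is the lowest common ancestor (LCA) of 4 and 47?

Tree insertion order: [22, 47, 8, 6, 18, 40, 4, 1, 29, 44]
Tree (level-order array): [22, 8, 47, 6, 18, 40, None, 4, None, None, None, 29, 44, 1]
In a BST, the LCA of p=4, q=47 is the first node v on the
root-to-leaf path with p <= v <= q (go left if both < v, right if both > v).
Walk from root:
  at 22: 4 <= 22 <= 47, this is the LCA
LCA = 22


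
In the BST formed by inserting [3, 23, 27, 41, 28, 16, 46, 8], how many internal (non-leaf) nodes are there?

Tree built from: [3, 23, 27, 41, 28, 16, 46, 8]
Tree (level-order array): [3, None, 23, 16, 27, 8, None, None, 41, None, None, 28, 46]
Rule: An internal node has at least one child.
Per-node child counts:
  node 3: 1 child(ren)
  node 23: 2 child(ren)
  node 16: 1 child(ren)
  node 8: 0 child(ren)
  node 27: 1 child(ren)
  node 41: 2 child(ren)
  node 28: 0 child(ren)
  node 46: 0 child(ren)
Matching nodes: [3, 23, 16, 27, 41]
Count of internal (non-leaf) nodes: 5


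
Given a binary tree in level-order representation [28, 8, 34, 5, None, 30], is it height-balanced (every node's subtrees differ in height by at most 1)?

Tree (level-order array): [28, 8, 34, 5, None, 30]
Definition: a tree is height-balanced if, at every node, |h(left) - h(right)| <= 1 (empty subtree has height -1).
Bottom-up per-node check:
  node 5: h_left=-1, h_right=-1, diff=0 [OK], height=0
  node 8: h_left=0, h_right=-1, diff=1 [OK], height=1
  node 30: h_left=-1, h_right=-1, diff=0 [OK], height=0
  node 34: h_left=0, h_right=-1, diff=1 [OK], height=1
  node 28: h_left=1, h_right=1, diff=0 [OK], height=2
All nodes satisfy the balance condition.
Result: Balanced


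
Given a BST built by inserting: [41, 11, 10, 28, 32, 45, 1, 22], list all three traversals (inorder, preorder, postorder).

Tree insertion order: [41, 11, 10, 28, 32, 45, 1, 22]
Tree (level-order array): [41, 11, 45, 10, 28, None, None, 1, None, 22, 32]
Inorder (L, root, R): [1, 10, 11, 22, 28, 32, 41, 45]
Preorder (root, L, R): [41, 11, 10, 1, 28, 22, 32, 45]
Postorder (L, R, root): [1, 10, 22, 32, 28, 11, 45, 41]


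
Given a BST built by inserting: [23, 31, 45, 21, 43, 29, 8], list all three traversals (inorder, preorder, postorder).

Tree insertion order: [23, 31, 45, 21, 43, 29, 8]
Tree (level-order array): [23, 21, 31, 8, None, 29, 45, None, None, None, None, 43]
Inorder (L, root, R): [8, 21, 23, 29, 31, 43, 45]
Preorder (root, L, R): [23, 21, 8, 31, 29, 45, 43]
Postorder (L, R, root): [8, 21, 29, 43, 45, 31, 23]


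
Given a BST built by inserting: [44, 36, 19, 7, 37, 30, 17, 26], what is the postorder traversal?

Tree insertion order: [44, 36, 19, 7, 37, 30, 17, 26]
Tree (level-order array): [44, 36, None, 19, 37, 7, 30, None, None, None, 17, 26]
Postorder traversal: [17, 7, 26, 30, 19, 37, 36, 44]


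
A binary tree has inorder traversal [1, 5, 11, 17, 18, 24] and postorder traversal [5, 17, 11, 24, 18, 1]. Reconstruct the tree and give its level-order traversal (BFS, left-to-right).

Inorder:   [1, 5, 11, 17, 18, 24]
Postorder: [5, 17, 11, 24, 18, 1]
Algorithm: postorder visits root last, so walk postorder right-to-left;
each value is the root of the current inorder slice — split it at that
value, recurse on the right subtree first, then the left.
Recursive splits:
  root=1; inorder splits into left=[], right=[5, 11, 17, 18, 24]
  root=18; inorder splits into left=[5, 11, 17], right=[24]
  root=24; inorder splits into left=[], right=[]
  root=11; inorder splits into left=[5], right=[17]
  root=17; inorder splits into left=[], right=[]
  root=5; inorder splits into left=[], right=[]
Reconstructed level-order: [1, 18, 11, 24, 5, 17]


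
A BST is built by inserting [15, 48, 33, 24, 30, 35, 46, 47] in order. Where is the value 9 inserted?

Starting tree (level order): [15, None, 48, 33, None, 24, 35, None, 30, None, 46, None, None, None, 47]
Insertion path: 15
Result: insert 9 as left child of 15
Final tree (level order): [15, 9, 48, None, None, 33, None, 24, 35, None, 30, None, 46, None, None, None, 47]


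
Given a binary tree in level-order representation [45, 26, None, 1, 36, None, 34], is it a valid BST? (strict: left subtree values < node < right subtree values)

Level-order array: [45, 26, None, 1, 36, None, 34]
Validate using subtree bounds (lo, hi): at each node, require lo < value < hi,
then recurse left with hi=value and right with lo=value.
Preorder trace (stopping at first violation):
  at node 45 with bounds (-inf, +inf): OK
  at node 26 with bounds (-inf, 45): OK
  at node 1 with bounds (-inf, 26): OK
  at node 34 with bounds (1, 26): VIOLATION
Node 34 violates its bound: not (1 < 34 < 26).
Result: Not a valid BST


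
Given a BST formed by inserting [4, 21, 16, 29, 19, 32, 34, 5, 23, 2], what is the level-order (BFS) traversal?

Tree insertion order: [4, 21, 16, 29, 19, 32, 34, 5, 23, 2]
Tree (level-order array): [4, 2, 21, None, None, 16, 29, 5, 19, 23, 32, None, None, None, None, None, None, None, 34]
BFS from the root, enqueuing left then right child of each popped node:
  queue [4] -> pop 4, enqueue [2, 21], visited so far: [4]
  queue [2, 21] -> pop 2, enqueue [none], visited so far: [4, 2]
  queue [21] -> pop 21, enqueue [16, 29], visited so far: [4, 2, 21]
  queue [16, 29] -> pop 16, enqueue [5, 19], visited so far: [4, 2, 21, 16]
  queue [29, 5, 19] -> pop 29, enqueue [23, 32], visited so far: [4, 2, 21, 16, 29]
  queue [5, 19, 23, 32] -> pop 5, enqueue [none], visited so far: [4, 2, 21, 16, 29, 5]
  queue [19, 23, 32] -> pop 19, enqueue [none], visited so far: [4, 2, 21, 16, 29, 5, 19]
  queue [23, 32] -> pop 23, enqueue [none], visited so far: [4, 2, 21, 16, 29, 5, 19, 23]
  queue [32] -> pop 32, enqueue [34], visited so far: [4, 2, 21, 16, 29, 5, 19, 23, 32]
  queue [34] -> pop 34, enqueue [none], visited so far: [4, 2, 21, 16, 29, 5, 19, 23, 32, 34]
Result: [4, 2, 21, 16, 29, 5, 19, 23, 32, 34]


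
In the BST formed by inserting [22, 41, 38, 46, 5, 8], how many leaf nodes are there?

Tree built from: [22, 41, 38, 46, 5, 8]
Tree (level-order array): [22, 5, 41, None, 8, 38, 46]
Rule: A leaf has 0 children.
Per-node child counts:
  node 22: 2 child(ren)
  node 5: 1 child(ren)
  node 8: 0 child(ren)
  node 41: 2 child(ren)
  node 38: 0 child(ren)
  node 46: 0 child(ren)
Matching nodes: [8, 38, 46]
Count of leaf nodes: 3


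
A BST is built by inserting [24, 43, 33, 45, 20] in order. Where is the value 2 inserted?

Starting tree (level order): [24, 20, 43, None, None, 33, 45]
Insertion path: 24 -> 20
Result: insert 2 as left child of 20
Final tree (level order): [24, 20, 43, 2, None, 33, 45]


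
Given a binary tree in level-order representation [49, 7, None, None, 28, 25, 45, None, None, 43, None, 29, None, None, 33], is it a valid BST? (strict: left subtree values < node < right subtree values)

Level-order array: [49, 7, None, None, 28, 25, 45, None, None, 43, None, 29, None, None, 33]
Validate using subtree bounds (lo, hi): at each node, require lo < value < hi,
then recurse left with hi=value and right with lo=value.
Preorder trace (stopping at first violation):
  at node 49 with bounds (-inf, +inf): OK
  at node 7 with bounds (-inf, 49): OK
  at node 28 with bounds (7, 49): OK
  at node 25 with bounds (7, 28): OK
  at node 45 with bounds (28, 49): OK
  at node 43 with bounds (28, 45): OK
  at node 29 with bounds (28, 43): OK
  at node 33 with bounds (29, 43): OK
No violation found at any node.
Result: Valid BST


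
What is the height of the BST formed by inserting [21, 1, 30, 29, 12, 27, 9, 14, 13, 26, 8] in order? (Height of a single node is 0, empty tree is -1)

Insertion order: [21, 1, 30, 29, 12, 27, 9, 14, 13, 26, 8]
Tree (level-order array): [21, 1, 30, None, 12, 29, None, 9, 14, 27, None, 8, None, 13, None, 26]
Compute height bottom-up (empty subtree = -1):
  height(8) = 1 + max(-1, -1) = 0
  height(9) = 1 + max(0, -1) = 1
  height(13) = 1 + max(-1, -1) = 0
  height(14) = 1 + max(0, -1) = 1
  height(12) = 1 + max(1, 1) = 2
  height(1) = 1 + max(-1, 2) = 3
  height(26) = 1 + max(-1, -1) = 0
  height(27) = 1 + max(0, -1) = 1
  height(29) = 1 + max(1, -1) = 2
  height(30) = 1 + max(2, -1) = 3
  height(21) = 1 + max(3, 3) = 4
Height = 4


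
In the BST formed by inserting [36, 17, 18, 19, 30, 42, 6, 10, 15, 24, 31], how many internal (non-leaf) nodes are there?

Tree built from: [36, 17, 18, 19, 30, 42, 6, 10, 15, 24, 31]
Tree (level-order array): [36, 17, 42, 6, 18, None, None, None, 10, None, 19, None, 15, None, 30, None, None, 24, 31]
Rule: An internal node has at least one child.
Per-node child counts:
  node 36: 2 child(ren)
  node 17: 2 child(ren)
  node 6: 1 child(ren)
  node 10: 1 child(ren)
  node 15: 0 child(ren)
  node 18: 1 child(ren)
  node 19: 1 child(ren)
  node 30: 2 child(ren)
  node 24: 0 child(ren)
  node 31: 0 child(ren)
  node 42: 0 child(ren)
Matching nodes: [36, 17, 6, 10, 18, 19, 30]
Count of internal (non-leaf) nodes: 7


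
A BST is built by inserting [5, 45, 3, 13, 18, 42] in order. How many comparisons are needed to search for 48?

Search path for 48: 5 -> 45
Found: False
Comparisons: 2


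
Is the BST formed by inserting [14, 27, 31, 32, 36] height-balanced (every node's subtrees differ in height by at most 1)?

Tree (level-order array): [14, None, 27, None, 31, None, 32, None, 36]
Definition: a tree is height-balanced if, at every node, |h(left) - h(right)| <= 1 (empty subtree has height -1).
Bottom-up per-node check:
  node 36: h_left=-1, h_right=-1, diff=0 [OK], height=0
  node 32: h_left=-1, h_right=0, diff=1 [OK], height=1
  node 31: h_left=-1, h_right=1, diff=2 [FAIL (|-1-1|=2 > 1)], height=2
  node 27: h_left=-1, h_right=2, diff=3 [FAIL (|-1-2|=3 > 1)], height=3
  node 14: h_left=-1, h_right=3, diff=4 [FAIL (|-1-3|=4 > 1)], height=4
Node 31 violates the condition: |-1 - 1| = 2 > 1.
Result: Not balanced


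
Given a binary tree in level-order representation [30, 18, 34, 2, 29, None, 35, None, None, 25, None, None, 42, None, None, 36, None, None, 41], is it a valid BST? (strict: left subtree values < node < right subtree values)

Level-order array: [30, 18, 34, 2, 29, None, 35, None, None, 25, None, None, 42, None, None, 36, None, None, 41]
Validate using subtree bounds (lo, hi): at each node, require lo < value < hi,
then recurse left with hi=value and right with lo=value.
Preorder trace (stopping at first violation):
  at node 30 with bounds (-inf, +inf): OK
  at node 18 with bounds (-inf, 30): OK
  at node 2 with bounds (-inf, 18): OK
  at node 29 with bounds (18, 30): OK
  at node 25 with bounds (18, 29): OK
  at node 34 with bounds (30, +inf): OK
  at node 35 with bounds (34, +inf): OK
  at node 42 with bounds (35, +inf): OK
  at node 36 with bounds (35, 42): OK
  at node 41 with bounds (36, 42): OK
No violation found at any node.
Result: Valid BST


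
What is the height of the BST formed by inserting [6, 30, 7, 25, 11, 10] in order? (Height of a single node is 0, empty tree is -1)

Insertion order: [6, 30, 7, 25, 11, 10]
Tree (level-order array): [6, None, 30, 7, None, None, 25, 11, None, 10]
Compute height bottom-up (empty subtree = -1):
  height(10) = 1 + max(-1, -1) = 0
  height(11) = 1 + max(0, -1) = 1
  height(25) = 1 + max(1, -1) = 2
  height(7) = 1 + max(-1, 2) = 3
  height(30) = 1 + max(3, -1) = 4
  height(6) = 1 + max(-1, 4) = 5
Height = 5


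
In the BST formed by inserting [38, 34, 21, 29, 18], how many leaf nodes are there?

Tree built from: [38, 34, 21, 29, 18]
Tree (level-order array): [38, 34, None, 21, None, 18, 29]
Rule: A leaf has 0 children.
Per-node child counts:
  node 38: 1 child(ren)
  node 34: 1 child(ren)
  node 21: 2 child(ren)
  node 18: 0 child(ren)
  node 29: 0 child(ren)
Matching nodes: [18, 29]
Count of leaf nodes: 2


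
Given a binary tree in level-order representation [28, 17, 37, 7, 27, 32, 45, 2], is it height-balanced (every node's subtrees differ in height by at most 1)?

Tree (level-order array): [28, 17, 37, 7, 27, 32, 45, 2]
Definition: a tree is height-balanced if, at every node, |h(left) - h(right)| <= 1 (empty subtree has height -1).
Bottom-up per-node check:
  node 2: h_left=-1, h_right=-1, diff=0 [OK], height=0
  node 7: h_left=0, h_right=-1, diff=1 [OK], height=1
  node 27: h_left=-1, h_right=-1, diff=0 [OK], height=0
  node 17: h_left=1, h_right=0, diff=1 [OK], height=2
  node 32: h_left=-1, h_right=-1, diff=0 [OK], height=0
  node 45: h_left=-1, h_right=-1, diff=0 [OK], height=0
  node 37: h_left=0, h_right=0, diff=0 [OK], height=1
  node 28: h_left=2, h_right=1, diff=1 [OK], height=3
All nodes satisfy the balance condition.
Result: Balanced


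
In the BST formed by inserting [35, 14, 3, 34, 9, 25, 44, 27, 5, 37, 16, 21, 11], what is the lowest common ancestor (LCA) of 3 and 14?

Tree insertion order: [35, 14, 3, 34, 9, 25, 44, 27, 5, 37, 16, 21, 11]
Tree (level-order array): [35, 14, 44, 3, 34, 37, None, None, 9, 25, None, None, None, 5, 11, 16, 27, None, None, None, None, None, 21]
In a BST, the LCA of p=3, q=14 is the first node v on the
root-to-leaf path with p <= v <= q (go left if both < v, right if both > v).
Walk from root:
  at 35: both 3 and 14 < 35, go left
  at 14: 3 <= 14 <= 14, this is the LCA
LCA = 14


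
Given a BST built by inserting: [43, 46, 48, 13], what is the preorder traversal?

Tree insertion order: [43, 46, 48, 13]
Tree (level-order array): [43, 13, 46, None, None, None, 48]
Preorder traversal: [43, 13, 46, 48]


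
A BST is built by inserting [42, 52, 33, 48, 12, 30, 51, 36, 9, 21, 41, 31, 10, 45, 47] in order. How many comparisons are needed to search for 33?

Search path for 33: 42 -> 33
Found: True
Comparisons: 2


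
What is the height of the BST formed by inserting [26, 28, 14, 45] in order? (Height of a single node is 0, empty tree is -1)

Insertion order: [26, 28, 14, 45]
Tree (level-order array): [26, 14, 28, None, None, None, 45]
Compute height bottom-up (empty subtree = -1):
  height(14) = 1 + max(-1, -1) = 0
  height(45) = 1 + max(-1, -1) = 0
  height(28) = 1 + max(-1, 0) = 1
  height(26) = 1 + max(0, 1) = 2
Height = 2


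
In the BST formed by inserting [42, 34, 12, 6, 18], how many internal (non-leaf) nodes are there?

Tree built from: [42, 34, 12, 6, 18]
Tree (level-order array): [42, 34, None, 12, None, 6, 18]
Rule: An internal node has at least one child.
Per-node child counts:
  node 42: 1 child(ren)
  node 34: 1 child(ren)
  node 12: 2 child(ren)
  node 6: 0 child(ren)
  node 18: 0 child(ren)
Matching nodes: [42, 34, 12]
Count of internal (non-leaf) nodes: 3


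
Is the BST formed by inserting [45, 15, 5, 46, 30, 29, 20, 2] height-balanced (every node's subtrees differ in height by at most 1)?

Tree (level-order array): [45, 15, 46, 5, 30, None, None, 2, None, 29, None, None, None, 20]
Definition: a tree is height-balanced if, at every node, |h(left) - h(right)| <= 1 (empty subtree has height -1).
Bottom-up per-node check:
  node 2: h_left=-1, h_right=-1, diff=0 [OK], height=0
  node 5: h_left=0, h_right=-1, diff=1 [OK], height=1
  node 20: h_left=-1, h_right=-1, diff=0 [OK], height=0
  node 29: h_left=0, h_right=-1, diff=1 [OK], height=1
  node 30: h_left=1, h_right=-1, diff=2 [FAIL (|1--1|=2 > 1)], height=2
  node 15: h_left=1, h_right=2, diff=1 [OK], height=3
  node 46: h_left=-1, h_right=-1, diff=0 [OK], height=0
  node 45: h_left=3, h_right=0, diff=3 [FAIL (|3-0|=3 > 1)], height=4
Node 30 violates the condition: |1 - -1| = 2 > 1.
Result: Not balanced


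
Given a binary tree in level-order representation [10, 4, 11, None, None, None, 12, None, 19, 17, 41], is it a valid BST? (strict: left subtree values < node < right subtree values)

Level-order array: [10, 4, 11, None, None, None, 12, None, 19, 17, 41]
Validate using subtree bounds (lo, hi): at each node, require lo < value < hi,
then recurse left with hi=value and right with lo=value.
Preorder trace (stopping at first violation):
  at node 10 with bounds (-inf, +inf): OK
  at node 4 with bounds (-inf, 10): OK
  at node 11 with bounds (10, +inf): OK
  at node 12 with bounds (11, +inf): OK
  at node 19 with bounds (12, +inf): OK
  at node 17 with bounds (12, 19): OK
  at node 41 with bounds (19, +inf): OK
No violation found at any node.
Result: Valid BST


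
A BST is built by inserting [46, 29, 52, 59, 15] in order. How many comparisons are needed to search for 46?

Search path for 46: 46
Found: True
Comparisons: 1


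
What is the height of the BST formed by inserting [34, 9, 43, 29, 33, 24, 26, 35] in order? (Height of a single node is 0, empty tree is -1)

Insertion order: [34, 9, 43, 29, 33, 24, 26, 35]
Tree (level-order array): [34, 9, 43, None, 29, 35, None, 24, 33, None, None, None, 26]
Compute height bottom-up (empty subtree = -1):
  height(26) = 1 + max(-1, -1) = 0
  height(24) = 1 + max(-1, 0) = 1
  height(33) = 1 + max(-1, -1) = 0
  height(29) = 1 + max(1, 0) = 2
  height(9) = 1 + max(-1, 2) = 3
  height(35) = 1 + max(-1, -1) = 0
  height(43) = 1 + max(0, -1) = 1
  height(34) = 1 + max(3, 1) = 4
Height = 4


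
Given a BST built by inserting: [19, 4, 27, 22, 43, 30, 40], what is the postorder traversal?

Tree insertion order: [19, 4, 27, 22, 43, 30, 40]
Tree (level-order array): [19, 4, 27, None, None, 22, 43, None, None, 30, None, None, 40]
Postorder traversal: [4, 22, 40, 30, 43, 27, 19]


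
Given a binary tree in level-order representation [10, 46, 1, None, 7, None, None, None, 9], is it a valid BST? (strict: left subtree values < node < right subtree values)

Level-order array: [10, 46, 1, None, 7, None, None, None, 9]
Validate using subtree bounds (lo, hi): at each node, require lo < value < hi,
then recurse left with hi=value and right with lo=value.
Preorder trace (stopping at first violation):
  at node 10 with bounds (-inf, +inf): OK
  at node 46 with bounds (-inf, 10): VIOLATION
Node 46 violates its bound: not (-inf < 46 < 10).
Result: Not a valid BST


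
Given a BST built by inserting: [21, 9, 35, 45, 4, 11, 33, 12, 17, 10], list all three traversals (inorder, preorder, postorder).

Tree insertion order: [21, 9, 35, 45, 4, 11, 33, 12, 17, 10]
Tree (level-order array): [21, 9, 35, 4, 11, 33, 45, None, None, 10, 12, None, None, None, None, None, None, None, 17]
Inorder (L, root, R): [4, 9, 10, 11, 12, 17, 21, 33, 35, 45]
Preorder (root, L, R): [21, 9, 4, 11, 10, 12, 17, 35, 33, 45]
Postorder (L, R, root): [4, 10, 17, 12, 11, 9, 33, 45, 35, 21]


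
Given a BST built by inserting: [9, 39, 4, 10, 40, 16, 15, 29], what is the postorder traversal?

Tree insertion order: [9, 39, 4, 10, 40, 16, 15, 29]
Tree (level-order array): [9, 4, 39, None, None, 10, 40, None, 16, None, None, 15, 29]
Postorder traversal: [4, 15, 29, 16, 10, 40, 39, 9]


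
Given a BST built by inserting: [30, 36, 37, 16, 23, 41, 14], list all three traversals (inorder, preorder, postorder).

Tree insertion order: [30, 36, 37, 16, 23, 41, 14]
Tree (level-order array): [30, 16, 36, 14, 23, None, 37, None, None, None, None, None, 41]
Inorder (L, root, R): [14, 16, 23, 30, 36, 37, 41]
Preorder (root, L, R): [30, 16, 14, 23, 36, 37, 41]
Postorder (L, R, root): [14, 23, 16, 41, 37, 36, 30]


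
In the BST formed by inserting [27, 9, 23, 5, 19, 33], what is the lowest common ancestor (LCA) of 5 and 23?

Tree insertion order: [27, 9, 23, 5, 19, 33]
Tree (level-order array): [27, 9, 33, 5, 23, None, None, None, None, 19]
In a BST, the LCA of p=5, q=23 is the first node v on the
root-to-leaf path with p <= v <= q (go left if both < v, right if both > v).
Walk from root:
  at 27: both 5 and 23 < 27, go left
  at 9: 5 <= 9 <= 23, this is the LCA
LCA = 9


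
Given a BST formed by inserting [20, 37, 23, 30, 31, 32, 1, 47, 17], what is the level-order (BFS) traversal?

Tree insertion order: [20, 37, 23, 30, 31, 32, 1, 47, 17]
Tree (level-order array): [20, 1, 37, None, 17, 23, 47, None, None, None, 30, None, None, None, 31, None, 32]
BFS from the root, enqueuing left then right child of each popped node:
  queue [20] -> pop 20, enqueue [1, 37], visited so far: [20]
  queue [1, 37] -> pop 1, enqueue [17], visited so far: [20, 1]
  queue [37, 17] -> pop 37, enqueue [23, 47], visited so far: [20, 1, 37]
  queue [17, 23, 47] -> pop 17, enqueue [none], visited so far: [20, 1, 37, 17]
  queue [23, 47] -> pop 23, enqueue [30], visited so far: [20, 1, 37, 17, 23]
  queue [47, 30] -> pop 47, enqueue [none], visited so far: [20, 1, 37, 17, 23, 47]
  queue [30] -> pop 30, enqueue [31], visited so far: [20, 1, 37, 17, 23, 47, 30]
  queue [31] -> pop 31, enqueue [32], visited so far: [20, 1, 37, 17, 23, 47, 30, 31]
  queue [32] -> pop 32, enqueue [none], visited so far: [20, 1, 37, 17, 23, 47, 30, 31, 32]
Result: [20, 1, 37, 17, 23, 47, 30, 31, 32]


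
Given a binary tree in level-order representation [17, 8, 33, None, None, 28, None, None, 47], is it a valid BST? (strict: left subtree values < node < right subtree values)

Level-order array: [17, 8, 33, None, None, 28, None, None, 47]
Validate using subtree bounds (lo, hi): at each node, require lo < value < hi,
then recurse left with hi=value and right with lo=value.
Preorder trace (stopping at first violation):
  at node 17 with bounds (-inf, +inf): OK
  at node 8 with bounds (-inf, 17): OK
  at node 33 with bounds (17, +inf): OK
  at node 28 with bounds (17, 33): OK
  at node 47 with bounds (28, 33): VIOLATION
Node 47 violates its bound: not (28 < 47 < 33).
Result: Not a valid BST


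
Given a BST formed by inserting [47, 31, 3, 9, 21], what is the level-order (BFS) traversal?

Tree insertion order: [47, 31, 3, 9, 21]
Tree (level-order array): [47, 31, None, 3, None, None, 9, None, 21]
BFS from the root, enqueuing left then right child of each popped node:
  queue [47] -> pop 47, enqueue [31], visited so far: [47]
  queue [31] -> pop 31, enqueue [3], visited so far: [47, 31]
  queue [3] -> pop 3, enqueue [9], visited so far: [47, 31, 3]
  queue [9] -> pop 9, enqueue [21], visited so far: [47, 31, 3, 9]
  queue [21] -> pop 21, enqueue [none], visited so far: [47, 31, 3, 9, 21]
Result: [47, 31, 3, 9, 21]


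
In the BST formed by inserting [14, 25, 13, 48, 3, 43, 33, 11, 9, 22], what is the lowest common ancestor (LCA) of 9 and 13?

Tree insertion order: [14, 25, 13, 48, 3, 43, 33, 11, 9, 22]
Tree (level-order array): [14, 13, 25, 3, None, 22, 48, None, 11, None, None, 43, None, 9, None, 33]
In a BST, the LCA of p=9, q=13 is the first node v on the
root-to-leaf path with p <= v <= q (go left if both < v, right if both > v).
Walk from root:
  at 14: both 9 and 13 < 14, go left
  at 13: 9 <= 13 <= 13, this is the LCA
LCA = 13


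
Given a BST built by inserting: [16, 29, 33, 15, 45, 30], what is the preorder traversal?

Tree insertion order: [16, 29, 33, 15, 45, 30]
Tree (level-order array): [16, 15, 29, None, None, None, 33, 30, 45]
Preorder traversal: [16, 15, 29, 33, 30, 45]


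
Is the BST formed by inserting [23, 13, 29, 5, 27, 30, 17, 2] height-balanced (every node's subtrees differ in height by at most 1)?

Tree (level-order array): [23, 13, 29, 5, 17, 27, 30, 2]
Definition: a tree is height-balanced if, at every node, |h(left) - h(right)| <= 1 (empty subtree has height -1).
Bottom-up per-node check:
  node 2: h_left=-1, h_right=-1, diff=0 [OK], height=0
  node 5: h_left=0, h_right=-1, diff=1 [OK], height=1
  node 17: h_left=-1, h_right=-1, diff=0 [OK], height=0
  node 13: h_left=1, h_right=0, diff=1 [OK], height=2
  node 27: h_left=-1, h_right=-1, diff=0 [OK], height=0
  node 30: h_left=-1, h_right=-1, diff=0 [OK], height=0
  node 29: h_left=0, h_right=0, diff=0 [OK], height=1
  node 23: h_left=2, h_right=1, diff=1 [OK], height=3
All nodes satisfy the balance condition.
Result: Balanced


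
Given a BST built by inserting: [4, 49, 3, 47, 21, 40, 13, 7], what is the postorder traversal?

Tree insertion order: [4, 49, 3, 47, 21, 40, 13, 7]
Tree (level-order array): [4, 3, 49, None, None, 47, None, 21, None, 13, 40, 7]
Postorder traversal: [3, 7, 13, 40, 21, 47, 49, 4]


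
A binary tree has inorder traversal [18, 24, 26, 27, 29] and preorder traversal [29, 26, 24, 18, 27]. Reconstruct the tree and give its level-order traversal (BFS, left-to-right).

Inorder:  [18, 24, 26, 27, 29]
Preorder: [29, 26, 24, 18, 27]
Algorithm: preorder visits root first, so consume preorder in order;
for each root, split the current inorder slice at that value into
left-subtree inorder and right-subtree inorder, then recurse.
Recursive splits:
  root=29; inorder splits into left=[18, 24, 26, 27], right=[]
  root=26; inorder splits into left=[18, 24], right=[27]
  root=24; inorder splits into left=[18], right=[]
  root=18; inorder splits into left=[], right=[]
  root=27; inorder splits into left=[], right=[]
Reconstructed level-order: [29, 26, 24, 27, 18]


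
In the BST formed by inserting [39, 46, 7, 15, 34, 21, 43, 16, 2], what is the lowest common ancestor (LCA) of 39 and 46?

Tree insertion order: [39, 46, 7, 15, 34, 21, 43, 16, 2]
Tree (level-order array): [39, 7, 46, 2, 15, 43, None, None, None, None, 34, None, None, 21, None, 16]
In a BST, the LCA of p=39, q=46 is the first node v on the
root-to-leaf path with p <= v <= q (go left if both < v, right if both > v).
Walk from root:
  at 39: 39 <= 39 <= 46, this is the LCA
LCA = 39


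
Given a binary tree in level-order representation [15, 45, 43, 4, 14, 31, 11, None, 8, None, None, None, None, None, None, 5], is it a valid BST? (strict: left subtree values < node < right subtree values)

Level-order array: [15, 45, 43, 4, 14, 31, 11, None, 8, None, None, None, None, None, None, 5]
Validate using subtree bounds (lo, hi): at each node, require lo < value < hi,
then recurse left with hi=value and right with lo=value.
Preorder trace (stopping at first violation):
  at node 15 with bounds (-inf, +inf): OK
  at node 45 with bounds (-inf, 15): VIOLATION
Node 45 violates its bound: not (-inf < 45 < 15).
Result: Not a valid BST


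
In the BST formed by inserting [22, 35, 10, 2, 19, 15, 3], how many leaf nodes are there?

Tree built from: [22, 35, 10, 2, 19, 15, 3]
Tree (level-order array): [22, 10, 35, 2, 19, None, None, None, 3, 15]
Rule: A leaf has 0 children.
Per-node child counts:
  node 22: 2 child(ren)
  node 10: 2 child(ren)
  node 2: 1 child(ren)
  node 3: 0 child(ren)
  node 19: 1 child(ren)
  node 15: 0 child(ren)
  node 35: 0 child(ren)
Matching nodes: [3, 15, 35]
Count of leaf nodes: 3


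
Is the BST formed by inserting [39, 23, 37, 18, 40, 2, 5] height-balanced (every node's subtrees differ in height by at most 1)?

Tree (level-order array): [39, 23, 40, 18, 37, None, None, 2, None, None, None, None, 5]
Definition: a tree is height-balanced if, at every node, |h(left) - h(right)| <= 1 (empty subtree has height -1).
Bottom-up per-node check:
  node 5: h_left=-1, h_right=-1, diff=0 [OK], height=0
  node 2: h_left=-1, h_right=0, diff=1 [OK], height=1
  node 18: h_left=1, h_right=-1, diff=2 [FAIL (|1--1|=2 > 1)], height=2
  node 37: h_left=-1, h_right=-1, diff=0 [OK], height=0
  node 23: h_left=2, h_right=0, diff=2 [FAIL (|2-0|=2 > 1)], height=3
  node 40: h_left=-1, h_right=-1, diff=0 [OK], height=0
  node 39: h_left=3, h_right=0, diff=3 [FAIL (|3-0|=3 > 1)], height=4
Node 18 violates the condition: |1 - -1| = 2 > 1.
Result: Not balanced


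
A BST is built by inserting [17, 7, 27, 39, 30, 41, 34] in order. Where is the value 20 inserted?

Starting tree (level order): [17, 7, 27, None, None, None, 39, 30, 41, None, 34]
Insertion path: 17 -> 27
Result: insert 20 as left child of 27
Final tree (level order): [17, 7, 27, None, None, 20, 39, None, None, 30, 41, None, 34]


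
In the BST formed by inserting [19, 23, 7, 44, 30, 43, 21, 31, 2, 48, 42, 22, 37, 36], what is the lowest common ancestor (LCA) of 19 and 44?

Tree insertion order: [19, 23, 7, 44, 30, 43, 21, 31, 2, 48, 42, 22, 37, 36]
Tree (level-order array): [19, 7, 23, 2, None, 21, 44, None, None, None, 22, 30, 48, None, None, None, 43, None, None, 31, None, None, 42, 37, None, 36]
In a BST, the LCA of p=19, q=44 is the first node v on the
root-to-leaf path with p <= v <= q (go left if both < v, right if both > v).
Walk from root:
  at 19: 19 <= 19 <= 44, this is the LCA
LCA = 19


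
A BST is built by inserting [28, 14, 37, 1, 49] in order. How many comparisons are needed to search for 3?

Search path for 3: 28 -> 14 -> 1
Found: False
Comparisons: 3


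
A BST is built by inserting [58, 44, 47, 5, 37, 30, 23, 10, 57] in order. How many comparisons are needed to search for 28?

Search path for 28: 58 -> 44 -> 5 -> 37 -> 30 -> 23
Found: False
Comparisons: 6


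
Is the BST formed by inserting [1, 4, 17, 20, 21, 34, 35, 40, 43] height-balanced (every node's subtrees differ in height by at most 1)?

Tree (level-order array): [1, None, 4, None, 17, None, 20, None, 21, None, 34, None, 35, None, 40, None, 43]
Definition: a tree is height-balanced if, at every node, |h(left) - h(right)| <= 1 (empty subtree has height -1).
Bottom-up per-node check:
  node 43: h_left=-1, h_right=-1, diff=0 [OK], height=0
  node 40: h_left=-1, h_right=0, diff=1 [OK], height=1
  node 35: h_left=-1, h_right=1, diff=2 [FAIL (|-1-1|=2 > 1)], height=2
  node 34: h_left=-1, h_right=2, diff=3 [FAIL (|-1-2|=3 > 1)], height=3
  node 21: h_left=-1, h_right=3, diff=4 [FAIL (|-1-3|=4 > 1)], height=4
  node 20: h_left=-1, h_right=4, diff=5 [FAIL (|-1-4|=5 > 1)], height=5
  node 17: h_left=-1, h_right=5, diff=6 [FAIL (|-1-5|=6 > 1)], height=6
  node 4: h_left=-1, h_right=6, diff=7 [FAIL (|-1-6|=7 > 1)], height=7
  node 1: h_left=-1, h_right=7, diff=8 [FAIL (|-1-7|=8 > 1)], height=8
Node 35 violates the condition: |-1 - 1| = 2 > 1.
Result: Not balanced


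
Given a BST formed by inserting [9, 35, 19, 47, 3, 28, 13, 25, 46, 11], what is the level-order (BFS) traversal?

Tree insertion order: [9, 35, 19, 47, 3, 28, 13, 25, 46, 11]
Tree (level-order array): [9, 3, 35, None, None, 19, 47, 13, 28, 46, None, 11, None, 25]
BFS from the root, enqueuing left then right child of each popped node:
  queue [9] -> pop 9, enqueue [3, 35], visited so far: [9]
  queue [3, 35] -> pop 3, enqueue [none], visited so far: [9, 3]
  queue [35] -> pop 35, enqueue [19, 47], visited so far: [9, 3, 35]
  queue [19, 47] -> pop 19, enqueue [13, 28], visited so far: [9, 3, 35, 19]
  queue [47, 13, 28] -> pop 47, enqueue [46], visited so far: [9, 3, 35, 19, 47]
  queue [13, 28, 46] -> pop 13, enqueue [11], visited so far: [9, 3, 35, 19, 47, 13]
  queue [28, 46, 11] -> pop 28, enqueue [25], visited so far: [9, 3, 35, 19, 47, 13, 28]
  queue [46, 11, 25] -> pop 46, enqueue [none], visited so far: [9, 3, 35, 19, 47, 13, 28, 46]
  queue [11, 25] -> pop 11, enqueue [none], visited so far: [9, 3, 35, 19, 47, 13, 28, 46, 11]
  queue [25] -> pop 25, enqueue [none], visited so far: [9, 3, 35, 19, 47, 13, 28, 46, 11, 25]
Result: [9, 3, 35, 19, 47, 13, 28, 46, 11, 25]


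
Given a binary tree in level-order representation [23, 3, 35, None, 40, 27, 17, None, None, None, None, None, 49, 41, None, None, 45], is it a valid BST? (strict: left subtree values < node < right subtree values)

Level-order array: [23, 3, 35, None, 40, 27, 17, None, None, None, None, None, 49, 41, None, None, 45]
Validate using subtree bounds (lo, hi): at each node, require lo < value < hi,
then recurse left with hi=value and right with lo=value.
Preorder trace (stopping at first violation):
  at node 23 with bounds (-inf, +inf): OK
  at node 3 with bounds (-inf, 23): OK
  at node 40 with bounds (3, 23): VIOLATION
Node 40 violates its bound: not (3 < 40 < 23).
Result: Not a valid BST
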